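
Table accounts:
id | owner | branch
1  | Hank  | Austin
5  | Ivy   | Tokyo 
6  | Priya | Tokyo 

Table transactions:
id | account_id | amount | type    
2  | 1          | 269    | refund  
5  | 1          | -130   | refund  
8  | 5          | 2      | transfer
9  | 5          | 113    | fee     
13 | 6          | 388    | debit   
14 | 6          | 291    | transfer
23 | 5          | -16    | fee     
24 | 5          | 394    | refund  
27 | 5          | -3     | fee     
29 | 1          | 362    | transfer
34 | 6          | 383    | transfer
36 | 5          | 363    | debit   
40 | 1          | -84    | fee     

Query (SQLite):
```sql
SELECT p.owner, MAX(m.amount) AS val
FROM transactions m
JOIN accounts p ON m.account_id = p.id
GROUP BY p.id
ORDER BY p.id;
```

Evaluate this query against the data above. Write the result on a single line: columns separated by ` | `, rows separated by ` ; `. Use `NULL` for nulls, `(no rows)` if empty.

Join each transactions row to its accounts via account_id.
Group joined rows by accounts.id; compute MAX(m.amount) per group.
  1: ids {2, 5, 29, 40} → MAX(m.amount)=362
  5: ids {8, 9, 23, 24, 27, 36} → MAX(m.amount)=394
  6: ids {13, 14, 34} → MAX(m.amount)=388

Hank | 362 ; Ivy | 394 ; Priya | 388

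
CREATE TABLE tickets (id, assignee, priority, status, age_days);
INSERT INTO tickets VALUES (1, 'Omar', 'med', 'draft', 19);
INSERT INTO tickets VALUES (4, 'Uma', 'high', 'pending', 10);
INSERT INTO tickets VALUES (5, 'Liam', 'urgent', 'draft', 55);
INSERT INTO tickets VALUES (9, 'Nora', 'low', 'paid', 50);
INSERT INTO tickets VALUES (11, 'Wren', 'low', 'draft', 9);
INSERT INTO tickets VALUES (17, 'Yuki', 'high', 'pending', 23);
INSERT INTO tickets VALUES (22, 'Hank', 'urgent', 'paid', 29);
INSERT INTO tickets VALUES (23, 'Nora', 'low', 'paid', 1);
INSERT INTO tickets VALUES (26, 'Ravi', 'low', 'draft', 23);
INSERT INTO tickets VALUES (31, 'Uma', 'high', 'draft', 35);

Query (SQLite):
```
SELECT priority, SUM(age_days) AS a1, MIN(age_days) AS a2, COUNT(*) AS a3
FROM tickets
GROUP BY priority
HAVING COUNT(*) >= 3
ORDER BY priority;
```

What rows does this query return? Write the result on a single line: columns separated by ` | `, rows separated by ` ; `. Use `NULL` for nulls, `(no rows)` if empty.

high | 68 | 10 | 3 ; low | 83 | 1 | 4

Group tickets by priority.
Per group compute: SUM(age_days), MIN(age_days), COUNT(*).
HAVING: drop groups with fewer than 3 rows.
  high: ids {4, 17, 31} → SUM(age_days)=68, MIN(age_days)=10, COUNT(*)=3
  low: ids {9, 11, 23, 26} → SUM(age_days)=83, MIN(age_days)=1, COUNT(*)=4
  med: ids {1} → SUM(age_days)=19, MIN(age_days)=19, COUNT(*)=1
  urgent: ids {5, 22} → SUM(age_days)=84, MIN(age_days)=29, COUNT(*)=2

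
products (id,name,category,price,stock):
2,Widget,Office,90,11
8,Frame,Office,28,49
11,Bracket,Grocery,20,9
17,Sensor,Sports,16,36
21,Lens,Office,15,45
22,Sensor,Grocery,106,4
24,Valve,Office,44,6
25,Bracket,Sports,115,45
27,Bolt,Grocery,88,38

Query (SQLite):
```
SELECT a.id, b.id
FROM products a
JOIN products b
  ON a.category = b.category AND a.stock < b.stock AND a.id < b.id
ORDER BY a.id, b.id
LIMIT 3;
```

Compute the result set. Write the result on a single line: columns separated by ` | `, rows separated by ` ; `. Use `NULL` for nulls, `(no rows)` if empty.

2 | 8 ; 2 | 21 ; 11 | 27

Pairs (a,b) with same category, a.stock < b.stock, a.id < b.id.
category groups: Grocery:{11,22,27} Office:{2,8,21,24} Sports:{17,25}
Ordered by (a.id, b.id); first 3.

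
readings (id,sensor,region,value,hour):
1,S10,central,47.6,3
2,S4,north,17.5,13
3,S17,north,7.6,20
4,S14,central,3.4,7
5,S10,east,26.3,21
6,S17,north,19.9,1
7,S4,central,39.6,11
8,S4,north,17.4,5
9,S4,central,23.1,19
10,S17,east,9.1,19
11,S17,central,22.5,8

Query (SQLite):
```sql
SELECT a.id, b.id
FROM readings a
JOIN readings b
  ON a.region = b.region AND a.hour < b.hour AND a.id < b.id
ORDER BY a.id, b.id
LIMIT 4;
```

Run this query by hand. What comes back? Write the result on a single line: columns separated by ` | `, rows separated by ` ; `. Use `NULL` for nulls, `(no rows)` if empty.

Pairs (a,b) with same region, a.hour < b.hour, a.id < b.id.
region groups: central:{1,4,7,9,11} east:{5,10} north:{2,3,6,8}
Ordered by (a.id, b.id); first 4.

1 | 4 ; 1 | 7 ; 1 | 9 ; 1 | 11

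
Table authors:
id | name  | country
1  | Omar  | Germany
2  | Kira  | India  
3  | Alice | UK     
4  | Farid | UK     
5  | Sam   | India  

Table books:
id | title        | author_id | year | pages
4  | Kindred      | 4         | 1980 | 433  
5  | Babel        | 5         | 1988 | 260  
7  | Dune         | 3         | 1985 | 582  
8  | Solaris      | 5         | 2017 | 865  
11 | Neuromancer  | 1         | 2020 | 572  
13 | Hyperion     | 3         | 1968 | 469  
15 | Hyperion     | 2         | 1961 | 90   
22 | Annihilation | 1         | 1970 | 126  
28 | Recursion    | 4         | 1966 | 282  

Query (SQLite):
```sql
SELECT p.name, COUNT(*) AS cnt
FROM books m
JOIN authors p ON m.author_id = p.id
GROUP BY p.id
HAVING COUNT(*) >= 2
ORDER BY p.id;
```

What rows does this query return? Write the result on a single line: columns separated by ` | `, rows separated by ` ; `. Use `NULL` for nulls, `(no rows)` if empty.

Join each books row to its authors via author_id.
Group joined rows by authors.id; compute COUNT(*) per group.
HAVING: keep groups with count ≥ 2.
  1: ids {11, 22} → COUNT(*)=2
  2: ids {15} → COUNT(*)=1
  3: ids {7, 13} → COUNT(*)=2
  4: ids {4, 28} → COUNT(*)=2
  5: ids {5, 8} → COUNT(*)=2

Omar | 2 ; Alice | 2 ; Farid | 2 ; Sam | 2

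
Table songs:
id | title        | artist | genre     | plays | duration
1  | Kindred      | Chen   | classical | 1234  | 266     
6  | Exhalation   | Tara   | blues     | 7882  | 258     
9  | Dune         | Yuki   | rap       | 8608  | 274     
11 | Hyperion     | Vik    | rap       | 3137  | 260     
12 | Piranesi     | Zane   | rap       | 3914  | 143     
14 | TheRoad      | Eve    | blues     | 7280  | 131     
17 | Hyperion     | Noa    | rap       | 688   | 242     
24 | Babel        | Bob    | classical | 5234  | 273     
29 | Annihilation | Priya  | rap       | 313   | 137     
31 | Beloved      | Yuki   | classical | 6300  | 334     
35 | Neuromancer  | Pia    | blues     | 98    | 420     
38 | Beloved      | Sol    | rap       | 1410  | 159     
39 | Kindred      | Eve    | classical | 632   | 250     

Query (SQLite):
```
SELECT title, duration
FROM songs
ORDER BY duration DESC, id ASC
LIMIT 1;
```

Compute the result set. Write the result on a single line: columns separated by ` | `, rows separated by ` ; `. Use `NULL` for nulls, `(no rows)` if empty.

Sort by duration desc, tiebreak id asc: (420, id=35), (334, id=31), (274, id=9), (273, id=24) …. Take first 1.

Neuromancer | 420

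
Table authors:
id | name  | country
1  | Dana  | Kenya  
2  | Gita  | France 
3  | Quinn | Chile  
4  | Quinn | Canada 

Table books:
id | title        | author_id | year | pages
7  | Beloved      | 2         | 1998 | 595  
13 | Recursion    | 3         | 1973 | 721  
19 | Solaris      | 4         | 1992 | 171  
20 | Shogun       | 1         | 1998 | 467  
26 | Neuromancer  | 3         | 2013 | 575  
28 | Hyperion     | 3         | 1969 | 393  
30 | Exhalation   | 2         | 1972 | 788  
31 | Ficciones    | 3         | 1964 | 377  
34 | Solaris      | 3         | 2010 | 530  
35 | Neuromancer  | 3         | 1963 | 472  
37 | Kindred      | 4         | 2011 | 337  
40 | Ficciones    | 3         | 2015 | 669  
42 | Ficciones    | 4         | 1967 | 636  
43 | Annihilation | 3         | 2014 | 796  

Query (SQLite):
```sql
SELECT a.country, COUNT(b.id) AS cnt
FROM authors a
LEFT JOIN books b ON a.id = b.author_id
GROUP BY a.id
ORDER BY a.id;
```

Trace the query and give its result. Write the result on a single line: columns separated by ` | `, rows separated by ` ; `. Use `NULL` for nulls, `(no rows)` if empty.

LEFT JOIN keeps every authors row; unmatched ones get NULL for books columns.
Group by authors.id and compute COUNT(b.id). COUNT(col) of an all-NULL group is 0.
  1: ids {20} → COUNT(b.id)=1
  2: ids {7, 30} → COUNT(b.id)=2
  3: ids {13, 26, 28, 31, 34, 35, 40, 43} → COUNT(b.id)=8
  4: ids {19, 37, 42} → COUNT(b.id)=3

Kenya | 1 ; France | 2 ; Chile | 8 ; Canada | 3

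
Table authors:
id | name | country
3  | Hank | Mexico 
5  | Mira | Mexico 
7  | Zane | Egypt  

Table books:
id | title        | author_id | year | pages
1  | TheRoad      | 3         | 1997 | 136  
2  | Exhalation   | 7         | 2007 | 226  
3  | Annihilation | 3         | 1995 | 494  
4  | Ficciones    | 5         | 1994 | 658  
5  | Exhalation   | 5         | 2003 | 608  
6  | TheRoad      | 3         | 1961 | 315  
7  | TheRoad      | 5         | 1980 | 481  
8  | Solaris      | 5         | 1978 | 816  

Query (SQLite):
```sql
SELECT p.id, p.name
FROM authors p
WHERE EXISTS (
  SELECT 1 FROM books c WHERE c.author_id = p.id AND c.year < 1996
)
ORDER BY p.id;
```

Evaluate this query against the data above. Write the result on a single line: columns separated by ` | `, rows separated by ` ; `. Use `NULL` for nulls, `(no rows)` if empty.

3 | Hank ; 5 | Mira

For each authors row, check whether any books with matching author_id has year < 1996.
Keep rows where that is true.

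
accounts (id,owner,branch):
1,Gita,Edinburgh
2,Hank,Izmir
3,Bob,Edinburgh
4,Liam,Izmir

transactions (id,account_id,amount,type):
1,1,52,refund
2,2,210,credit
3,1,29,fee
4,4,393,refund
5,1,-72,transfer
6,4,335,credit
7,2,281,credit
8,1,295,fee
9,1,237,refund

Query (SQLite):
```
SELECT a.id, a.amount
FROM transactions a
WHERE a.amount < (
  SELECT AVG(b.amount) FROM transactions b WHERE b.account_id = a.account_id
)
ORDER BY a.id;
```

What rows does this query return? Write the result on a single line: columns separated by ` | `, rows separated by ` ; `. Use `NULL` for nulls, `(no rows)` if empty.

For each transactions row a, compute AVG(amount) over rows sharing a.account_id.
Keep row a if a.amount < that per-group AVG.
  account_id=1: AVG(amount) = 108.2
  account_id=2: AVG(amount) = 245.5
  account_id=4: AVG(amount) = 364.0

1 | 52 ; 2 | 210 ; 3 | 29 ; 5 | -72 ; 6 | 335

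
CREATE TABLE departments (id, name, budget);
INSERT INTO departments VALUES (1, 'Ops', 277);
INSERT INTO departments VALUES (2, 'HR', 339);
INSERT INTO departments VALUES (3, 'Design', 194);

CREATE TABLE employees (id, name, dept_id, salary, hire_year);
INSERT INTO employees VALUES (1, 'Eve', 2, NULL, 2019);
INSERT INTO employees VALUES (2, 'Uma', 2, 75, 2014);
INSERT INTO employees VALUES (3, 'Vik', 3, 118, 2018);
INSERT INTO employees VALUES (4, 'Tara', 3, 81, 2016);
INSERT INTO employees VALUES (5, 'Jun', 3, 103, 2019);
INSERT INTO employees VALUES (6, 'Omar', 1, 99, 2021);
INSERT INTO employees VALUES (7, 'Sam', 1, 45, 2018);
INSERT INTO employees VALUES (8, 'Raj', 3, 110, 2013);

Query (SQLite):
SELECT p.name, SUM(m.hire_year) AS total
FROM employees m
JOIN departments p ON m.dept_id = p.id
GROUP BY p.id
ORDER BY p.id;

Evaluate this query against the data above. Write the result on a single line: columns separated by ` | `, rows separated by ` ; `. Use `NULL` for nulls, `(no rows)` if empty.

Ops | 4039 ; HR | 4033 ; Design | 8066

Join each employees row to its departments via dept_id.
Group joined rows by departments.id; compute SUM(m.hire_year) per group.
  1: ids {6, 7} → SUM(m.hire_year)=4039
  2: ids {1, 2} → SUM(m.hire_year)=4033
  3: ids {3, 4, 5, 8} → SUM(m.hire_year)=8066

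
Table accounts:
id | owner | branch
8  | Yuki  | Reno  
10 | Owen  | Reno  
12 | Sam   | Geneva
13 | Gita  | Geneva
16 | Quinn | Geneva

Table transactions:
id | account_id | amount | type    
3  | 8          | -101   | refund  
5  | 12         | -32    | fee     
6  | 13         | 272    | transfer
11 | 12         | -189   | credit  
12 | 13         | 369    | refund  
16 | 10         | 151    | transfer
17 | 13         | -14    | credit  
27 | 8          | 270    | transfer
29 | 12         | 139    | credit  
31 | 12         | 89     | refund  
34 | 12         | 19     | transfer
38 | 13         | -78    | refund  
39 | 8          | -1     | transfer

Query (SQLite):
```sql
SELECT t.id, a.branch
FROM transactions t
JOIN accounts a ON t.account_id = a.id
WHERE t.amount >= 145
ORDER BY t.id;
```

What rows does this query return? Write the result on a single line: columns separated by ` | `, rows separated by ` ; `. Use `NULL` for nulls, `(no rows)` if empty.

6 | Geneva ; 12 | Geneva ; 16 | Reno ; 27 | Reno

Each transactions row matches the accounts row where account_id = accounts.id.
Then keep rows with t.amount >= 145.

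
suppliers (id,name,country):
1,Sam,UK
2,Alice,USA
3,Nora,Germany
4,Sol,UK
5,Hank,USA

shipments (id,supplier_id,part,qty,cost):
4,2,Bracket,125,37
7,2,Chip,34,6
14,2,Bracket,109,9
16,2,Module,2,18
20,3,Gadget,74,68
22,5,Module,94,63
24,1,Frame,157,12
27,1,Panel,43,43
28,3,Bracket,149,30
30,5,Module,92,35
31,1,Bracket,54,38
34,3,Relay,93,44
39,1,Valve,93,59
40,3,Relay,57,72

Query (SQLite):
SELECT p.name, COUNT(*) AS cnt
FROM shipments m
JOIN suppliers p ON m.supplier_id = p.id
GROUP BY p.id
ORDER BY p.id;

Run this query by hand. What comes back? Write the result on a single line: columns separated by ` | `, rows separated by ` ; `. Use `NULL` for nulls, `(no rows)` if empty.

Sam | 4 ; Alice | 4 ; Nora | 4 ; Hank | 2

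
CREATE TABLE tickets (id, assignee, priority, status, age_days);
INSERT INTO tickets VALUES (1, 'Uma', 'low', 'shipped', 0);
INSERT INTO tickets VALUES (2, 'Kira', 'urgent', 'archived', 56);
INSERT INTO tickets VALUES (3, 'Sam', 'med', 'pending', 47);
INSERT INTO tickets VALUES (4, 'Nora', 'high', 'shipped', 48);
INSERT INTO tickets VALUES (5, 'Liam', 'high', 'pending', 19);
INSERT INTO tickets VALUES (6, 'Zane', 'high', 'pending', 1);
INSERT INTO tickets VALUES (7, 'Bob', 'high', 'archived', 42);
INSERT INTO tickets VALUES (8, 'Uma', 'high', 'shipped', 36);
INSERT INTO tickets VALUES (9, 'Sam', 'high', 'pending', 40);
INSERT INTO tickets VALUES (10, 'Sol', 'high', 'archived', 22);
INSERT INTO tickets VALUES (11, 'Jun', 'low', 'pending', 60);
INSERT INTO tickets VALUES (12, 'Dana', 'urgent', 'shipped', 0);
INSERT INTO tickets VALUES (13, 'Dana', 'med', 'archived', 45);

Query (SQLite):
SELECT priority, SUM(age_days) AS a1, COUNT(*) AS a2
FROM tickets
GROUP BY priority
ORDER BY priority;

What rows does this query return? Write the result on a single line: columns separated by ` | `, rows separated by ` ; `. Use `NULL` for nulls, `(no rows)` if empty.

high | 208 | 7 ; low | 60 | 2 ; med | 92 | 2 ; urgent | 56 | 2

Group tickets by priority.
Per group compute: SUM(age_days), COUNT(*).
  high: ids {4, 5, 6, 7, 8, 9, 10} → SUM(age_days)=208, COUNT(*)=7
  low: ids {1, 11} → SUM(age_days)=60, COUNT(*)=2
  med: ids {3, 13} → SUM(age_days)=92, COUNT(*)=2
  urgent: ids {2, 12} → SUM(age_days)=56, COUNT(*)=2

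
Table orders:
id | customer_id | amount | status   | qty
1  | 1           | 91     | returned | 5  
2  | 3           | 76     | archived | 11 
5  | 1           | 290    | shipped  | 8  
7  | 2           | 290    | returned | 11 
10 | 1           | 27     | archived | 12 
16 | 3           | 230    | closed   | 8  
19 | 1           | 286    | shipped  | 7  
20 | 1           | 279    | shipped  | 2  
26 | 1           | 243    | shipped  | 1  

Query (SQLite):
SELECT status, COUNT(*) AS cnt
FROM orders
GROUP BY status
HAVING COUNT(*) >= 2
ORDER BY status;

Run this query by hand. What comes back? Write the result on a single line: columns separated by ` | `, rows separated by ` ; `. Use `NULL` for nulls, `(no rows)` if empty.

archived | 2 ; returned | 2 ; shipped | 4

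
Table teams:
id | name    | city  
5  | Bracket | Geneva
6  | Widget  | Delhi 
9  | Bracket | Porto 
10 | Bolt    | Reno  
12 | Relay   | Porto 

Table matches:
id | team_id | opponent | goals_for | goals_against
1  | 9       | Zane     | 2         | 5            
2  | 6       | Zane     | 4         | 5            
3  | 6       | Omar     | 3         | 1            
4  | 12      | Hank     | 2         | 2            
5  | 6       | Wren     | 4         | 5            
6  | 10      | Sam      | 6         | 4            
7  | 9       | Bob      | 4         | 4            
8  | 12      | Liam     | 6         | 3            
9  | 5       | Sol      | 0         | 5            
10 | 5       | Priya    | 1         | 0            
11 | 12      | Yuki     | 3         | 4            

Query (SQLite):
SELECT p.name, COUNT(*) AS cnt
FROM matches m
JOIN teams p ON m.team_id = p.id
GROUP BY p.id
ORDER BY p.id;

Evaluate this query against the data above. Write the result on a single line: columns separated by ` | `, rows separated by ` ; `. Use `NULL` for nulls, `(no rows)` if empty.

Join each matches row to its teams via team_id.
Group joined rows by teams.id; compute COUNT(*) per group.
  5: ids {9, 10} → COUNT(*)=2
  6: ids {2, 3, 5} → COUNT(*)=3
  9: ids {1, 7} → COUNT(*)=2
  10: ids {6} → COUNT(*)=1
  12: ids {4, 8, 11} → COUNT(*)=3

Bracket | 2 ; Widget | 3 ; Bracket | 2 ; Bolt | 1 ; Relay | 3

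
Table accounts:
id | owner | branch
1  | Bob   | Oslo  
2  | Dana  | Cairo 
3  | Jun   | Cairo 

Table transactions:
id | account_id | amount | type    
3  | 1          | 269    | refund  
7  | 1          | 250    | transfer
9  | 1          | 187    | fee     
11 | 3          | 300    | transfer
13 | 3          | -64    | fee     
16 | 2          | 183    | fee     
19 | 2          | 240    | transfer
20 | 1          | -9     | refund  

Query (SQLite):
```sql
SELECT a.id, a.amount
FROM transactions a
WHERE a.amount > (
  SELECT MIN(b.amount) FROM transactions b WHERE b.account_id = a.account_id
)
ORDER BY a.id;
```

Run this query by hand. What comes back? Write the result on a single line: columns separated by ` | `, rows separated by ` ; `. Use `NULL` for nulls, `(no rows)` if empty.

For each transactions row a, compute MIN(amount) over rows sharing a.account_id.
Keep row a if a.amount > that per-group MIN.
  account_id=1: MIN(amount) = -9
  account_id=2: MIN(amount) = 183
  account_id=3: MIN(amount) = -64

3 | 269 ; 7 | 250 ; 9 | 187 ; 11 | 300 ; 19 | 240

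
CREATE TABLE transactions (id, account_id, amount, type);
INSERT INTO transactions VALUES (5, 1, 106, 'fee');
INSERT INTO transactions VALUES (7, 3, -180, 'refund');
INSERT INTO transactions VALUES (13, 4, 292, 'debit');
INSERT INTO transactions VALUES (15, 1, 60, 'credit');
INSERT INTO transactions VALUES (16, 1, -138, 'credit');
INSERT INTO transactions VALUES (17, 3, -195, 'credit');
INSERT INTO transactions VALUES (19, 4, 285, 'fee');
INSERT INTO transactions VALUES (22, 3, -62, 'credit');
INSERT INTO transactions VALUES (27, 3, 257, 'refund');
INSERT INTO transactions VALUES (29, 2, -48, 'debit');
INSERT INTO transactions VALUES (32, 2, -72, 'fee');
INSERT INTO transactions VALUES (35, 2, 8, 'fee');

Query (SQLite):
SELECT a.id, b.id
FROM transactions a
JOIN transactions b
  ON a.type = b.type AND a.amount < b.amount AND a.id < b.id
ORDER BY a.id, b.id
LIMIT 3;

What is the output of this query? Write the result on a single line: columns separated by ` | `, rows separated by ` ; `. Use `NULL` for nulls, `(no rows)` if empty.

Pairs (a,b) with same type, a.amount < b.amount, a.id < b.id.
type groups: credit:{15,16,17,22} debit:{13,29} fee:{5,19,32,35} refund:{7,27}
Ordered by (a.id, b.id); first 3.

5 | 19 ; 7 | 27 ; 16 | 22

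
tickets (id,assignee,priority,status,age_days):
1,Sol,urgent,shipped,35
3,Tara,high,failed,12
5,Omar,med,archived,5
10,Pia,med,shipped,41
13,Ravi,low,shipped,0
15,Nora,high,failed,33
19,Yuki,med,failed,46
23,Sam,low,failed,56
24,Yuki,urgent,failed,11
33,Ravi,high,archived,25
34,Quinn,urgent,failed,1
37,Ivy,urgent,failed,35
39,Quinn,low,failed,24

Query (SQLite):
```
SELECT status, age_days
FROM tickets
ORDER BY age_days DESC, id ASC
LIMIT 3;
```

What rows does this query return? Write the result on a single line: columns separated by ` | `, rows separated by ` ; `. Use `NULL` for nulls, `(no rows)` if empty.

failed | 56 ; failed | 46 ; shipped | 41

Sort by age_days desc, tiebreak id asc: (56, id=23), (46, id=19), (41, id=10), (35, id=1), (35, id=37), (33, id=15) …. Take first 3.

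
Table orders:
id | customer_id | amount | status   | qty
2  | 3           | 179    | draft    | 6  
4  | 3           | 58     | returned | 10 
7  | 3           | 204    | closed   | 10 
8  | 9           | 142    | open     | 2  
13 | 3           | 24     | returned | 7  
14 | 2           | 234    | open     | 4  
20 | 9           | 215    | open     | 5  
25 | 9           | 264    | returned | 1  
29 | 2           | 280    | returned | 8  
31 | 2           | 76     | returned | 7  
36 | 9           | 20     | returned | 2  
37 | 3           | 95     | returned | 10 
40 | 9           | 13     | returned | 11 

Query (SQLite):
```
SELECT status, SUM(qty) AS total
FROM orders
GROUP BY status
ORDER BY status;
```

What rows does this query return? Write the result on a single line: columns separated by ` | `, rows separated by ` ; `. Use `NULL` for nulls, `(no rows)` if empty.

closed | 10 ; draft | 6 ; open | 11 ; returned | 56

Partition orders by status; compute SUM(qty) within each group.
  closed: ids {7} → SUM(qty)=10
  draft: ids {2} → SUM(qty)=6
  open: ids {8, 14, 20} → SUM(qty)=11
  returned: ids {4, 13, 25, 29, 31, 36, 37, 40} → SUM(qty)=56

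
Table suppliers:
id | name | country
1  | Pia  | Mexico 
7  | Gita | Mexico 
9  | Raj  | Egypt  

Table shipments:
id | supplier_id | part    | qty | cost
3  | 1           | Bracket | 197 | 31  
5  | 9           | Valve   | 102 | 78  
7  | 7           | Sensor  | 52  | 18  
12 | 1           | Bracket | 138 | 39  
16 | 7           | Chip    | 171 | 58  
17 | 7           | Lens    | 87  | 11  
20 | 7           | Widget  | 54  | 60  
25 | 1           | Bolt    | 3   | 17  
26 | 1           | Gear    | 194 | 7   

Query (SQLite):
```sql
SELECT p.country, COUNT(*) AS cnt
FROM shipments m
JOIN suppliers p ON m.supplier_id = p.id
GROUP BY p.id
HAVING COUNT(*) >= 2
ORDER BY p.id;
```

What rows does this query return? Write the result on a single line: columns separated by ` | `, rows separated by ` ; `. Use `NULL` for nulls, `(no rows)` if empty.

Join each shipments row to its suppliers via supplier_id.
Group joined rows by suppliers.id; compute COUNT(*) per group.
HAVING: keep groups with count ≥ 2.
  1: ids {3, 12, 25, 26} → COUNT(*)=4
  7: ids {7, 16, 17, 20} → COUNT(*)=4
  9: ids {5} → COUNT(*)=1

Mexico | 4 ; Mexico | 4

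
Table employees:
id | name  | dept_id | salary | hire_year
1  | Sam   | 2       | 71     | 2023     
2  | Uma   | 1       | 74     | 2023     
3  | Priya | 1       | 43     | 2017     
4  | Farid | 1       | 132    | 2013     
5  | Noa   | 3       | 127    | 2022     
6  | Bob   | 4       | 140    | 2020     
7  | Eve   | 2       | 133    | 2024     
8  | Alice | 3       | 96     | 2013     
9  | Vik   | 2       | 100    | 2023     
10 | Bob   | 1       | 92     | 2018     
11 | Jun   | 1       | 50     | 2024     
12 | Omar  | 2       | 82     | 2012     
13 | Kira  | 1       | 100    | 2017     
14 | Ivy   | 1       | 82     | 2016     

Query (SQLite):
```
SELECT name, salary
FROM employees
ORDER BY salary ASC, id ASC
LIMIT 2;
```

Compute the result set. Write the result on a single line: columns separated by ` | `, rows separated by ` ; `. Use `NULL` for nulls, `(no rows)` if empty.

Sort by salary asc, tiebreak id asc: (43, id=3), (50, id=11), (71, id=1), (74, id=2), (82, id=12) …. Take first 2.

Priya | 43 ; Jun | 50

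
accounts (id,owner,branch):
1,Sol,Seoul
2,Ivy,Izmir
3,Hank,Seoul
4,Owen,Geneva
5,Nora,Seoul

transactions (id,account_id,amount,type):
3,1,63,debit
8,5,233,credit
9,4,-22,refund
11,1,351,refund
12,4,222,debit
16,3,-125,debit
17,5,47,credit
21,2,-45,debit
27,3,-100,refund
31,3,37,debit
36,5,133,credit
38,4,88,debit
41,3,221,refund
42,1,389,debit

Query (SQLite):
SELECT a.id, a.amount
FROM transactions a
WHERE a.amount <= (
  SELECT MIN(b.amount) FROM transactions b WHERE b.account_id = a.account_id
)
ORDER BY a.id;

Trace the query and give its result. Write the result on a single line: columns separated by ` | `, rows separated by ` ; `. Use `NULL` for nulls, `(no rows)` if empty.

3 | 63 ; 9 | -22 ; 16 | -125 ; 17 | 47 ; 21 | -45

For each transactions row a, compute MIN(amount) over rows sharing a.account_id.
Keep row a if a.amount <= that per-group MIN.
  account_id=1: MIN(amount) = 63
  account_id=2: MIN(amount) = -45
  account_id=3: MIN(amount) = -125
  account_id=4: MIN(amount) = -22
  account_id=5: MIN(amount) = 47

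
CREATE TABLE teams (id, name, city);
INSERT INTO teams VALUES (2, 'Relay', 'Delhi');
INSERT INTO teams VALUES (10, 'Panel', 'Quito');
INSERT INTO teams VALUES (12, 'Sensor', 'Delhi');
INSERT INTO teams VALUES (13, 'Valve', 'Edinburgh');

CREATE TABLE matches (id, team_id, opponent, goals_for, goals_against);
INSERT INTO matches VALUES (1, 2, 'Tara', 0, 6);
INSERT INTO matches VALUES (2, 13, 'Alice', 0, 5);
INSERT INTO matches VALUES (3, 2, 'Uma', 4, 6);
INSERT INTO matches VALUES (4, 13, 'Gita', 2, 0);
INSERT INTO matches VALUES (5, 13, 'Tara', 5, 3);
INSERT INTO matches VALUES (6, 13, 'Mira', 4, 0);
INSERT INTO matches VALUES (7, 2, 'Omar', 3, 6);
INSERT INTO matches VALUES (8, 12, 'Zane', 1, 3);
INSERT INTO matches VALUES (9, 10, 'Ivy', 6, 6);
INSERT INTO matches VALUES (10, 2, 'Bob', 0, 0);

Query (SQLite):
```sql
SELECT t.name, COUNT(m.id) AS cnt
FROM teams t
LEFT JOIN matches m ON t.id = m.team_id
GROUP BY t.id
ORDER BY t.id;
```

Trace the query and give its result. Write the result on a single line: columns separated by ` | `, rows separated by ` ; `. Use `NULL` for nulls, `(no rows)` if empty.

Relay | 4 ; Panel | 1 ; Sensor | 1 ; Valve | 4

LEFT JOIN keeps every teams row; unmatched ones get NULL for matches columns.
Group by teams.id and compute COUNT(m.id). COUNT(col) of an all-NULL group is 0.
  2: ids {1, 3, 7, 10} → COUNT(m.id)=4
  10: ids {9} → COUNT(m.id)=1
  12: ids {8} → COUNT(m.id)=1
  13: ids {2, 4, 5, 6} → COUNT(m.id)=4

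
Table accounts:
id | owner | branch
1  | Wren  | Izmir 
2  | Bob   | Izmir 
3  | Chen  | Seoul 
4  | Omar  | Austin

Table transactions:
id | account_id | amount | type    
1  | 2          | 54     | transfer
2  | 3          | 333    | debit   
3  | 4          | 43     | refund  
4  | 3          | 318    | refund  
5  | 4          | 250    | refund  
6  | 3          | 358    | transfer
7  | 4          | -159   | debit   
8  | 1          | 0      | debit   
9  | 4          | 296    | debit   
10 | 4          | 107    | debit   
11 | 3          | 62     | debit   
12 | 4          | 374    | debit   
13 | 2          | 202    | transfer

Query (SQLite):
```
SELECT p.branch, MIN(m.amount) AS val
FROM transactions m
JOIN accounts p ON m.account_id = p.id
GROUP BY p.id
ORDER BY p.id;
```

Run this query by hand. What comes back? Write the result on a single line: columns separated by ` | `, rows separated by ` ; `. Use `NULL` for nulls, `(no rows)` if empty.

Izmir | 0 ; Izmir | 54 ; Seoul | 62 ; Austin | -159

Join each transactions row to its accounts via account_id.
Group joined rows by accounts.id; compute MIN(m.amount) per group.
  1: ids {8} → MIN(m.amount)=0
  2: ids {1, 13} → MIN(m.amount)=54
  3: ids {2, 4, 6, 11} → MIN(m.amount)=62
  4: ids {3, 5, 7, 9, 10, 12} → MIN(m.amount)=-159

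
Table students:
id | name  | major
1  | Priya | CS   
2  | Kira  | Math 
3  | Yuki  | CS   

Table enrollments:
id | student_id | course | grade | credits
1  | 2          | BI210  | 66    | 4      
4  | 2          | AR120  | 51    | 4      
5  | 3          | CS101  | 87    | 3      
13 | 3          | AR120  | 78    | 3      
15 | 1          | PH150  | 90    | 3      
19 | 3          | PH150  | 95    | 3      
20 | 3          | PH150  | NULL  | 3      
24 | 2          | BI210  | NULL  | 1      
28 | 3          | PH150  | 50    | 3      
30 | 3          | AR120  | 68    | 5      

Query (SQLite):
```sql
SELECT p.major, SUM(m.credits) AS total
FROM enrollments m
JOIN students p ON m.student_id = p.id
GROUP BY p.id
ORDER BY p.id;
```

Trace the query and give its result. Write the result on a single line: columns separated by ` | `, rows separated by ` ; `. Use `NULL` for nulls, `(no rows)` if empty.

Join each enrollments row to its students via student_id.
Group joined rows by students.id; compute SUM(m.credits) per group.
  1: ids {15} → SUM(m.credits)=3
  2: ids {1, 4, 24} → SUM(m.credits)=9
  3: ids {5, 13, 19, 20, 28, 30} → SUM(m.credits)=20

CS | 3 ; Math | 9 ; CS | 20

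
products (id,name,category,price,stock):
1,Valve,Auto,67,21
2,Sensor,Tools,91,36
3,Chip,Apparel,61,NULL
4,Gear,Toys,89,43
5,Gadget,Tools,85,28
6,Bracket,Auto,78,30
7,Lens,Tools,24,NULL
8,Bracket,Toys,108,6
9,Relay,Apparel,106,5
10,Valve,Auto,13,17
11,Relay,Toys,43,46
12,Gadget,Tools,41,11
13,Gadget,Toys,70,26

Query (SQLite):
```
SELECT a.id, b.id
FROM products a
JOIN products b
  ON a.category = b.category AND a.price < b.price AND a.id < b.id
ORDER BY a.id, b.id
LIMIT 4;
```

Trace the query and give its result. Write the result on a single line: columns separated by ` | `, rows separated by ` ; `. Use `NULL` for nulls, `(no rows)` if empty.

1 | 6 ; 3 | 9 ; 4 | 8 ; 7 | 12

Pairs (a,b) with same category, a.price < b.price, a.id < b.id.
category groups: Apparel:{3,9} Auto:{1,6,10} Tools:{2,5,7,12} Toys:{4,8,11,13}
Ordered by (a.id, b.id); first 4.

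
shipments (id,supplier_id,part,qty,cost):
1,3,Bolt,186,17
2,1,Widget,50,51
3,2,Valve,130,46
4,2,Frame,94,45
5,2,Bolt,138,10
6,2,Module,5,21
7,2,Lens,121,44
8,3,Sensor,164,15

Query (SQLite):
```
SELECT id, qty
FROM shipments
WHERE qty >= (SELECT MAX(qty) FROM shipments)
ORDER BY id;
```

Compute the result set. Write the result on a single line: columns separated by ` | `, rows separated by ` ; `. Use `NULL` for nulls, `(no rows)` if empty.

1 | 186

Scalar subquery: MAX(qty) over all shipments rows = 186.
Keep rows where qty >= that value.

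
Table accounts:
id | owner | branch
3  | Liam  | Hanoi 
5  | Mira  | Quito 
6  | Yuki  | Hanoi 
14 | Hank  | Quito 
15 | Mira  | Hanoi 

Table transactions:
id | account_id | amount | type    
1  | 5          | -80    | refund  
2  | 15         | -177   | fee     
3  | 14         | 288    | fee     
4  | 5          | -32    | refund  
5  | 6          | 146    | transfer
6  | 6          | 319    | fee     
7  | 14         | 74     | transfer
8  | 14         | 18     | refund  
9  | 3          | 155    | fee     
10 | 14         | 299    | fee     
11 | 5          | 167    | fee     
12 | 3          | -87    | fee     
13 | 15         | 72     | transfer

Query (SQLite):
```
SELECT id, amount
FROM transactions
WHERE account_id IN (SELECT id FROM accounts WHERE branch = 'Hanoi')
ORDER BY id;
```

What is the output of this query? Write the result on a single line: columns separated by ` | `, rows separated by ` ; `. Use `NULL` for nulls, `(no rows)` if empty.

2 | -177 ; 5 | 146 ; 6 | 319 ; 9 | 155 ; 12 | -87 ; 13 | 72

Inner query: accounts.id where branch = 'Hanoi'.
Outer: keep transactions rows whose account_id is in that set.
Inner query → {3, 6, 15}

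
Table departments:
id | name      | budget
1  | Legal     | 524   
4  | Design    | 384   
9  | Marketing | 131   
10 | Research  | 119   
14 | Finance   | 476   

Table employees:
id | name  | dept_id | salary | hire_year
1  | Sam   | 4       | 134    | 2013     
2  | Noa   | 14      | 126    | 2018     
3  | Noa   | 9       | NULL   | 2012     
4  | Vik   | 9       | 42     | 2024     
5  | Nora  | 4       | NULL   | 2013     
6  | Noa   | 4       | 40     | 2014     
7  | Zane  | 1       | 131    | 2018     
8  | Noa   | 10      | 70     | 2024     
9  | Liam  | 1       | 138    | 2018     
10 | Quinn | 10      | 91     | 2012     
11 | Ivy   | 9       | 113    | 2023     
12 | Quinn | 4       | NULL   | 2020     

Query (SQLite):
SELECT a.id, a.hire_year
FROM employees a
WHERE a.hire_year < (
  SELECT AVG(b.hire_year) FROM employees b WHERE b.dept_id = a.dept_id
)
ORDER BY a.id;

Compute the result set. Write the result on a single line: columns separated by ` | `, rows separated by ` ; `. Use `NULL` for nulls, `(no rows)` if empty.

1 | 2013 ; 3 | 2012 ; 5 | 2013 ; 6 | 2014 ; 10 | 2012

For each employees row a, compute AVG(hire_year) over rows sharing a.dept_id.
Keep row a if a.hire_year < that per-group AVG.
  dept_id=1: AVG(hire_year) = 2018.0
  dept_id=4: AVG(hire_year) = 2015.0
  dept_id=9: AVG(hire_year) = 2019.666667
  dept_id=10: AVG(hire_year) = 2018.0
  dept_id=14: AVG(hire_year) = 2018.0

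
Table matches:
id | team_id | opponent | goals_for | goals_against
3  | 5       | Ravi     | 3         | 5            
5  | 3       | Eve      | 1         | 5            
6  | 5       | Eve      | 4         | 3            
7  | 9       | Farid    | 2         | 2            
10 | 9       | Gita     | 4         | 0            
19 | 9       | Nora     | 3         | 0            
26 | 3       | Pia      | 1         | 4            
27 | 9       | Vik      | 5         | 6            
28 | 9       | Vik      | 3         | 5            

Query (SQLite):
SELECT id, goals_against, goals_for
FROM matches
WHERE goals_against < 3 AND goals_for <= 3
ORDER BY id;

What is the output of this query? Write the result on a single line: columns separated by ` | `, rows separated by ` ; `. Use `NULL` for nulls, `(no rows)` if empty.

7 | 2 | 2 ; 19 | 0 | 3

goals_against < 3: ids {7, 10, 19}
goals_for <= 3: ids {3, 5, 7, 19, 26, 28}
Combine with AND.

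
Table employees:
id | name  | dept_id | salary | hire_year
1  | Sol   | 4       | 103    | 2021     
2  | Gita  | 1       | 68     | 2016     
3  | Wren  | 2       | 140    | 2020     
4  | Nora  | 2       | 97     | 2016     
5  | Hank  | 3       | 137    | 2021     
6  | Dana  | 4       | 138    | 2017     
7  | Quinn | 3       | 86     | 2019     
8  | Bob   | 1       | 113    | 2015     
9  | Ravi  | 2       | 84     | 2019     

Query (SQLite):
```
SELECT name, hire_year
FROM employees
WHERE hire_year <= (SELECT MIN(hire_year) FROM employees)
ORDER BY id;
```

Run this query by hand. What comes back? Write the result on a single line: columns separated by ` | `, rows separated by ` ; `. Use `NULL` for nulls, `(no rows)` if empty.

Scalar subquery: MIN(hire_year) over all employees rows = 2015.
Keep rows where hire_year <= that value.

Bob | 2015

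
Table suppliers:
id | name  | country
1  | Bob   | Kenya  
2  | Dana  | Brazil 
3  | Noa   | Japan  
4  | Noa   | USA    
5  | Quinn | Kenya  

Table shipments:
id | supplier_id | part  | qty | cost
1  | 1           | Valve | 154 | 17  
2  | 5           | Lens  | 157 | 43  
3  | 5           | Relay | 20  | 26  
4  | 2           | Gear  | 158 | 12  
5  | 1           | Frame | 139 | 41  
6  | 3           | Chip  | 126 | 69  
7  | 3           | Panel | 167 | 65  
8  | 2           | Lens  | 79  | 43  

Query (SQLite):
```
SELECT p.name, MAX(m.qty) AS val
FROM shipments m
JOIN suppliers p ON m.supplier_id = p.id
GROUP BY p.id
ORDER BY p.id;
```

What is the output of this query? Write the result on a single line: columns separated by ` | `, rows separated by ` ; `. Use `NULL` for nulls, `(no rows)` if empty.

Bob | 154 ; Dana | 158 ; Noa | 167 ; Quinn | 157

Join each shipments row to its suppliers via supplier_id.
Group joined rows by suppliers.id; compute MAX(m.qty) per group.
  1: ids {1, 5} → MAX(m.qty)=154
  2: ids {4, 8} → MAX(m.qty)=158
  3: ids {6, 7} → MAX(m.qty)=167
  5: ids {2, 3} → MAX(m.qty)=157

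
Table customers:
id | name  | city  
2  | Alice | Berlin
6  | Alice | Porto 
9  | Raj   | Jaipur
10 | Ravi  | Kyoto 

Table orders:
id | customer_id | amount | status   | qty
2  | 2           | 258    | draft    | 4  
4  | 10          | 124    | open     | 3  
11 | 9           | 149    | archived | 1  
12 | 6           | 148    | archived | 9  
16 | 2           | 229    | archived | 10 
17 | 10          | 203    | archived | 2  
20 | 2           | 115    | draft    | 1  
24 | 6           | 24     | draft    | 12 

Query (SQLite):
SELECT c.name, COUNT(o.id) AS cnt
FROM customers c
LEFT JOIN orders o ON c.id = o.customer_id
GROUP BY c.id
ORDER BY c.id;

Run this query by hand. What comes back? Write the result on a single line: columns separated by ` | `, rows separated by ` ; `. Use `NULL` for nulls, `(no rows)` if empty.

Alice | 3 ; Alice | 2 ; Raj | 1 ; Ravi | 2

LEFT JOIN keeps every customers row; unmatched ones get NULL for orders columns.
Group by customers.id and compute COUNT(o.id). COUNT(col) of an all-NULL group is 0.
  2: ids {2, 16, 20} → COUNT(o.id)=3
  6: ids {12, 24} → COUNT(o.id)=2
  9: ids {11} → COUNT(o.id)=1
  10: ids {4, 17} → COUNT(o.id)=2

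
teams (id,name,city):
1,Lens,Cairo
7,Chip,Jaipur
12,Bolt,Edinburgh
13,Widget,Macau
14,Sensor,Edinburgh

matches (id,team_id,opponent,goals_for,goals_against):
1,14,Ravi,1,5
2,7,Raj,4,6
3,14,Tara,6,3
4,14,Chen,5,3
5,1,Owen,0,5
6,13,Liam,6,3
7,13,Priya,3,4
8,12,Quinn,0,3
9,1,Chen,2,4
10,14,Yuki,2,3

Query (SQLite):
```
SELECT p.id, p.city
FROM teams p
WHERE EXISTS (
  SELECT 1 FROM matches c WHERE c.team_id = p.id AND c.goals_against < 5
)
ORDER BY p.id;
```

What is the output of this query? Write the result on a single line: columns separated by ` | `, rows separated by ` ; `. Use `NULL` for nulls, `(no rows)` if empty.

For each teams row, check whether any matches with matching team_id has goals_against < 5.
Keep rows where that is true.

1 | Cairo ; 12 | Edinburgh ; 13 | Macau ; 14 | Edinburgh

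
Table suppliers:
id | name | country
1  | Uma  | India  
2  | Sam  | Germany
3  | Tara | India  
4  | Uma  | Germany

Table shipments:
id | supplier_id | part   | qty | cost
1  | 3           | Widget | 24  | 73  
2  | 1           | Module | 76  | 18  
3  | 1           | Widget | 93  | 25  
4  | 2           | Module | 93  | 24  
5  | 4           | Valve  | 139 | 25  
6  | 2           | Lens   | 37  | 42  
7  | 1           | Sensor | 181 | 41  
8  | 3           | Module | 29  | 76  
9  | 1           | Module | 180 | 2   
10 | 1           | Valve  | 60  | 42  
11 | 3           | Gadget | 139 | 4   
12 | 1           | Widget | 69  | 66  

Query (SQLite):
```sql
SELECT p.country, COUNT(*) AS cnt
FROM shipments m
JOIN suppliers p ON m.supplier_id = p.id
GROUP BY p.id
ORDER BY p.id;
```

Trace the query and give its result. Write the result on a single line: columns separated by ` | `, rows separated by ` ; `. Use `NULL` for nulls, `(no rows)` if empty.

India | 6 ; Germany | 2 ; India | 3 ; Germany | 1

Join each shipments row to its suppliers via supplier_id.
Group joined rows by suppliers.id; compute COUNT(*) per group.
  1: ids {2, 3, 7, 9, 10, 12} → COUNT(*)=6
  2: ids {4, 6} → COUNT(*)=2
  3: ids {1, 8, 11} → COUNT(*)=3
  4: ids {5} → COUNT(*)=1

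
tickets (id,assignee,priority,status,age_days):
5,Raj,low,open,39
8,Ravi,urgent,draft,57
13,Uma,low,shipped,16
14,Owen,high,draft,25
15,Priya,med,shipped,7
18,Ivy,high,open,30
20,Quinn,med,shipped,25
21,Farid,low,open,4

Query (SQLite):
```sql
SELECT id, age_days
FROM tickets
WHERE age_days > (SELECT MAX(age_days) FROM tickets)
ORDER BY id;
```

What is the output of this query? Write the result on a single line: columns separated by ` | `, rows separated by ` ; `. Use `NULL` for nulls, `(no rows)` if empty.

Scalar subquery: MAX(age_days) over all tickets rows = 57.
Keep rows where age_days > that value.

(no rows)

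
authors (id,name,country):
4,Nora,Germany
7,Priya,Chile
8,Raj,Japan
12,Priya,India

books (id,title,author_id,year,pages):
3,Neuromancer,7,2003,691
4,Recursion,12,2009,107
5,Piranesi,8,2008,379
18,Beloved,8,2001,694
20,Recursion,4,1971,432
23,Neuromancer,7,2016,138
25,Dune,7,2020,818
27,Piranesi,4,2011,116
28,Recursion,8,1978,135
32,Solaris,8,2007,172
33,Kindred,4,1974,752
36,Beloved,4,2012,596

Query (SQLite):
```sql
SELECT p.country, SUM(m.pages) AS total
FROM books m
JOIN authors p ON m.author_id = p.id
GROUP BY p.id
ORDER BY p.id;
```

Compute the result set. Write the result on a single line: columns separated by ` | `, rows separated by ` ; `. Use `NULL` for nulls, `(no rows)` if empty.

Join each books row to its authors via author_id.
Group joined rows by authors.id; compute SUM(m.pages) per group.
  4: ids {20, 27, 33, 36} → SUM(m.pages)=1896
  7: ids {3, 23, 25} → SUM(m.pages)=1647
  8: ids {5, 18, 28, 32} → SUM(m.pages)=1380
  12: ids {4} → SUM(m.pages)=107

Germany | 1896 ; Chile | 1647 ; Japan | 1380 ; India | 107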